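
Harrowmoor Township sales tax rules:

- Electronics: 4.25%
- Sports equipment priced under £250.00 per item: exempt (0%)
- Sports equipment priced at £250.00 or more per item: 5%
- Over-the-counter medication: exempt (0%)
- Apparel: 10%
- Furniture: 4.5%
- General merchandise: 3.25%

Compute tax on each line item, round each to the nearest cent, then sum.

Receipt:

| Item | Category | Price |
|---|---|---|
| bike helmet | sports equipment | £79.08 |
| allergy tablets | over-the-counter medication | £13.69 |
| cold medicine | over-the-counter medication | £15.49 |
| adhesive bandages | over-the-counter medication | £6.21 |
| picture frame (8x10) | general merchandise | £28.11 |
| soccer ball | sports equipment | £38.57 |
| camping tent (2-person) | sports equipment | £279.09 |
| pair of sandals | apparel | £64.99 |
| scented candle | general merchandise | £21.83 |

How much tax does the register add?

Bike helmet £79.08: sports equipment, under £250.00 → 0% → £0.00
Allergy tablets £13.69: over-the-counter medication → 0% → £0.00
Cold medicine £15.49: over-the-counter medication → 0% → £0.00
Adhesive bandages £6.21: over-the-counter medication → 0% → £0.00
Picture frame (8x10) £28.11: general merchandise → 3.25% → £0.91
Soccer ball £38.57: sports equipment, under £250.00 → 0% → £0.00
Camping tent (2-person) £279.09: sports equipment, £250.00 or more → 5% → £13.95
Pair of sandals £64.99: apparel → 10% → £6.50
Scented candle £21.83: general merchandise → 3.25% → £0.71
Total tax = £0.91 + £13.95 + £6.50 + £0.71 = £22.07

£22.07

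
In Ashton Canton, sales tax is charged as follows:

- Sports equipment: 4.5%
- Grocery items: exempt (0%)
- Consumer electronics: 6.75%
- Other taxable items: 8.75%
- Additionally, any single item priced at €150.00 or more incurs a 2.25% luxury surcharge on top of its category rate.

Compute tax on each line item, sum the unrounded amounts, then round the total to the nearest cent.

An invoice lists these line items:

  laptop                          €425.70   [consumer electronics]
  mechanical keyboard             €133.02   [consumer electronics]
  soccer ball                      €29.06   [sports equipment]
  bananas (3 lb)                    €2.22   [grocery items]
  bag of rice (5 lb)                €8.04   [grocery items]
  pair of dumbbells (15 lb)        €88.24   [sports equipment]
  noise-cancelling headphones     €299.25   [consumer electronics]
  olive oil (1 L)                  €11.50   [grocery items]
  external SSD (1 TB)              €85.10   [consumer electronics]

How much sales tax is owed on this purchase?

Laptop €425.70: consumer electronics → 6.75% + 2.25% surcharge = 9% → €38.313
Mechanical keyboard €133.02: consumer electronics → 6.75% → €8.97885
Soccer ball €29.06: sports equipment → 4.5% → €1.3077
Bananas (3 lb) €2.22: grocery items → 0% → €0.00
Bag of rice (5 lb) €8.04: grocery items → 0% → €0.00
Pair of dumbbells (15 lb) €88.24: sports equipment → 4.5% → €3.9708
Noise-cancelling headphones €299.25: consumer electronics → 6.75% + 2.25% surcharge = 9% → €26.9325
Olive oil (1 L) €11.50: grocery items → 0% → €0.00
External SSD (1 TB) €85.10: consumer electronics → 6.75% → €5.74425
Unrounded tax sum = €85.2471 → €85.25

€85.25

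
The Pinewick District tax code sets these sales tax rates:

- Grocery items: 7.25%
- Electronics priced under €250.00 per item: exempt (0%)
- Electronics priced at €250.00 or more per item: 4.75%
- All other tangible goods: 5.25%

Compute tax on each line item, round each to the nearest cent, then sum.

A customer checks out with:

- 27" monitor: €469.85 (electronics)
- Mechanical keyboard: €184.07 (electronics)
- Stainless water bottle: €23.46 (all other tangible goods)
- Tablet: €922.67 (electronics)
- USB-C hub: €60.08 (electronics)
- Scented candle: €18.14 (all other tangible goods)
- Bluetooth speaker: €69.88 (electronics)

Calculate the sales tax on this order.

27" monitor €469.85: electronics, €250.00 or more → 4.75% → €22.32
Mechanical keyboard €184.07: electronics, under €250.00 → 0% → €0.00
Stainless water bottle €23.46: all other tangible goods → 5.25% → €1.23
Tablet €922.67: electronics, €250.00 or more → 4.75% → €43.83
USB-C hub €60.08: electronics, under €250.00 → 0% → €0.00
Scented candle €18.14: all other tangible goods → 5.25% → €0.95
Bluetooth speaker €69.88: electronics, under €250.00 → 0% → €0.00
Total tax = €22.32 + €1.23 + €43.83 + €0.95 = €68.33

€68.33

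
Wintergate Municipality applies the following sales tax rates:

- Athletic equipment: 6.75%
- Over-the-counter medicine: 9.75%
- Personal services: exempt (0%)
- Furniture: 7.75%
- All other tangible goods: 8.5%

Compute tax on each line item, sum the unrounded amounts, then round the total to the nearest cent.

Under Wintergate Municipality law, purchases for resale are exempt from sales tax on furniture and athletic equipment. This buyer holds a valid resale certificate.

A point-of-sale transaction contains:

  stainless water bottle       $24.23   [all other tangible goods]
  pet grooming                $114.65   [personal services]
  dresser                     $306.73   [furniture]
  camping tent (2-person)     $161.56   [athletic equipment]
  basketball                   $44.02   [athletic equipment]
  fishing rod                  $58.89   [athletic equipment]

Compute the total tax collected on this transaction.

$2.06

Stainless water bottle $24.23: all other tangible goods → 8.5% → $2.05955
Pet grooming $114.65: personal services → 0% → $0.00
Dresser $306.73: furniture, buyer-exempt → 0% → $0.00
Camping tent (2-person) $161.56: athletic equipment, buyer-exempt → 0% → $0.00
Basketball $44.02: athletic equipment, buyer-exempt → 0% → $0.00
Fishing rod $58.89: athletic equipment, buyer-exempt → 0% → $0.00
Unrounded tax sum = $2.05955 → $2.06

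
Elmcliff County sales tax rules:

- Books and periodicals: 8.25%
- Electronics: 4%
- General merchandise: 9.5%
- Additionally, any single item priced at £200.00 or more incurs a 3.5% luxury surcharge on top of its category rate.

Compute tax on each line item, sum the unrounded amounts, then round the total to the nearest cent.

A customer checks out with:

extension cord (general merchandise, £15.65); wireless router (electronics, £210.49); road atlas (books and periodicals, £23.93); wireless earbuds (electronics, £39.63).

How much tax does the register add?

Extension cord £15.65: general merchandise → 9.5% → £1.48675
Wireless router £210.49: electronics → 4% + 3.5% surcharge = 7.5% → £15.78675
Road atlas £23.93: books and periodicals → 8.25% → £1.974225
Wireless earbuds £39.63: electronics → 4% → £1.5852
Unrounded tax sum = £20.832925 → £20.83

£20.83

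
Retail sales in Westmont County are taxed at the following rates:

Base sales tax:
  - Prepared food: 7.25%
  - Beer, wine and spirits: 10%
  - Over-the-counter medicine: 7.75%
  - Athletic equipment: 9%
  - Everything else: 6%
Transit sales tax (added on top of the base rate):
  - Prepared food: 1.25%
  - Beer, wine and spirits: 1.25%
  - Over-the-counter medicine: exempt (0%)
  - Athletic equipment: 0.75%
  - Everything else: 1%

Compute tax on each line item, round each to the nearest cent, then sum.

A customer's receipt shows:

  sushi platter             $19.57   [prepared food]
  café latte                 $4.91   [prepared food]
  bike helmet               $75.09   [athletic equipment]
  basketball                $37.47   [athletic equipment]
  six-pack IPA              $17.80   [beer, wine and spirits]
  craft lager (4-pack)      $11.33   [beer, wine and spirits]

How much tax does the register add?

$16.32

Sushi platter $19.57: prepared food → 7.25% + 1.25% transit = 8.5% → $1.66
Café latte $4.91: prepared food → 7.25% + 1.25% transit = 8.5% → $0.42
Bike helmet $75.09: athletic equipment → 9% + 0.75% transit = 9.75% → $7.32
Basketball $37.47: athletic equipment → 9% + 0.75% transit = 9.75% → $3.65
Six-pack IPA $17.80: beer, wine and spirits → 10% + 1.25% transit = 11.25% → $2.00
Craft lager (4-pack) $11.33: beer, wine and spirits → 10% + 1.25% transit = 11.25% → $1.27
Total tax = $1.66 + $0.42 + $7.32 + $3.65 + $2.00 + $1.27 = $16.32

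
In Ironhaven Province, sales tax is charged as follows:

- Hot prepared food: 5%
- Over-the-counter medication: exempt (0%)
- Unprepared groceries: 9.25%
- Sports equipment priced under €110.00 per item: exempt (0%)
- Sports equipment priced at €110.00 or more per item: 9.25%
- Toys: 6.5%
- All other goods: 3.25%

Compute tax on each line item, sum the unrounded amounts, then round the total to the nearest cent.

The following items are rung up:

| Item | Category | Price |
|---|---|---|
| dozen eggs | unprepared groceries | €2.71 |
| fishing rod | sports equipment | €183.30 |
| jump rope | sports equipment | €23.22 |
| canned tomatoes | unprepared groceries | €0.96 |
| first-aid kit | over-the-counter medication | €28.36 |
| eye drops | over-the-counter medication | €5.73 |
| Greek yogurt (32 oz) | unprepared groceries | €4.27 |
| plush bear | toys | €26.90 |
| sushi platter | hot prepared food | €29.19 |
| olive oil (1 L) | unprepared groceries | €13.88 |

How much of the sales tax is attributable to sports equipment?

Fishing rod €183.30: sports equipment, €110.00 or more → 9.25% → €16.95525
Jump rope €23.22: sports equipment, under €110.00 → 0% → €0.00
Tax on sports equipment: unrounded sum = €16.95525 → €16.96

€16.96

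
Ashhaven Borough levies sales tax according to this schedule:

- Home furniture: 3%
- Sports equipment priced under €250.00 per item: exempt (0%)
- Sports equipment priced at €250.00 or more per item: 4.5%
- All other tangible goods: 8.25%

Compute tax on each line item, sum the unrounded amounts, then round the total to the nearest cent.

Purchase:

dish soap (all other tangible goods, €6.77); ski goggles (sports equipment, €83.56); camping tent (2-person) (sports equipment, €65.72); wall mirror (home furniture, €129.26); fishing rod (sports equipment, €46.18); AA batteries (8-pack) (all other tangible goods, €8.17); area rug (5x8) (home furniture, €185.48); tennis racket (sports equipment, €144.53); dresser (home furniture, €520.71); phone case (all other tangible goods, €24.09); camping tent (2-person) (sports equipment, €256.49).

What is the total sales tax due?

Dish soap €6.77: all other tangible goods → 8.25% → €0.558525
Ski goggles €83.56: sports equipment, under €250.00 → 0% → €0.00
Camping tent (2-person) €65.72: sports equipment, under €250.00 → 0% → €0.00
Wall mirror €129.26: home furniture → 3% → €3.8778
Fishing rod €46.18: sports equipment, under €250.00 → 0% → €0.00
AA batteries (8-pack) €8.17: all other tangible goods → 8.25% → €0.674025
Area rug (5x8) €185.48: home furniture → 3% → €5.5644
Tennis racket €144.53: sports equipment, under €250.00 → 0% → €0.00
Dresser €520.71: home furniture → 3% → €15.6213
Phone case €24.09: all other tangible goods → 8.25% → €1.987425
Camping tent (2-person) €256.49: sports equipment, €250.00 or more → 4.5% → €11.54205
Unrounded tax sum = €39.825525 → €39.83

€39.83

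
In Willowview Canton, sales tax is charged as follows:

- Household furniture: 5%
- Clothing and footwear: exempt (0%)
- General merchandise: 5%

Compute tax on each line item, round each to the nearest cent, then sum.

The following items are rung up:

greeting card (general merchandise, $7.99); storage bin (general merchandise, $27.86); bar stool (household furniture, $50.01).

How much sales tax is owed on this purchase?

Greeting card $7.99: general merchandise → 5% → $0.40
Storage bin $27.86: general merchandise → 5% → $1.39
Bar stool $50.01: household furniture → 5% → $2.50
Total tax = $0.40 + $1.39 + $2.50 = $4.29

$4.29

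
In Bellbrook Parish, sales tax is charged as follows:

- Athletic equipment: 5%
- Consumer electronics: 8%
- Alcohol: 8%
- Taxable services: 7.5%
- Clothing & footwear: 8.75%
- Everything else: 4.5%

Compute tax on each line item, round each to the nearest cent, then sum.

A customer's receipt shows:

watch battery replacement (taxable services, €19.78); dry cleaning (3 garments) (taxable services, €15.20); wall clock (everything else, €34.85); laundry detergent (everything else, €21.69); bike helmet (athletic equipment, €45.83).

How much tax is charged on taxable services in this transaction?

€2.62

Watch battery replacement €19.78: taxable services → 7.5% → €1.48
Dry cleaning (3 garments) €15.20: taxable services → 7.5% → €1.14
Tax on taxable services = €1.48 + €1.14 = €2.62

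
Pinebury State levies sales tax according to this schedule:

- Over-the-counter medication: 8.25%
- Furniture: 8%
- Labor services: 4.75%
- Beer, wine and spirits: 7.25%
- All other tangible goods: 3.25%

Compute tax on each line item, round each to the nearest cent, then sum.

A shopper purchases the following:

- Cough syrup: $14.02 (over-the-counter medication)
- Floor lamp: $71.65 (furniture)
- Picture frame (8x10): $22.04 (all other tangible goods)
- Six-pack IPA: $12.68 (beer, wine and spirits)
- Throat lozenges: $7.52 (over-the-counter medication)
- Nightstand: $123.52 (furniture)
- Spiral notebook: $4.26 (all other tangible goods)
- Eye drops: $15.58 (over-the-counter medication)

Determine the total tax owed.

Cough syrup $14.02: over-the-counter medication → 8.25% → $1.16
Floor lamp $71.65: furniture → 8% → $5.73
Picture frame (8x10) $22.04: all other tangible goods → 3.25% → $0.72
Six-pack IPA $12.68: beer, wine and spirits → 7.25% → $0.92
Throat lozenges $7.52: over-the-counter medication → 8.25% → $0.62
Nightstand $123.52: furniture → 8% → $9.88
Spiral notebook $4.26: all other tangible goods → 3.25% → $0.14
Eye drops $15.58: over-the-counter medication → 8.25% → $1.29
Total tax = $1.16 + $5.73 + $0.72 + $0.92 + $0.62 + $9.88 + $0.14 + $1.29 = $20.46

$20.46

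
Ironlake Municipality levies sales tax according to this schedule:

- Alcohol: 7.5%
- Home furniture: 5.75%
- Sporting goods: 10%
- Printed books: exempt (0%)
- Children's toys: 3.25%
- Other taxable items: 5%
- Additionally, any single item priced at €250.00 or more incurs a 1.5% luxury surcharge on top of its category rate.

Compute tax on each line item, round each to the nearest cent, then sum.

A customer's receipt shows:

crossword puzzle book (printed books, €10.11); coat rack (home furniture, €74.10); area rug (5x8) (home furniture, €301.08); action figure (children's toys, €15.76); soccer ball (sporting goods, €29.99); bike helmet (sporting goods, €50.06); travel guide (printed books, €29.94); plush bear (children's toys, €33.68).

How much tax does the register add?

Crossword puzzle book €10.11: printed books → 0% → €0.00
Coat rack €74.10: home furniture → 5.75% → €4.26
Area rug (5x8) €301.08: home furniture → 5.75% + 1.5% surcharge = 7.25% → €21.83
Action figure €15.76: children's toys → 3.25% → €0.51
Soccer ball €29.99: sporting goods → 10% → €3.00
Bike helmet €50.06: sporting goods → 10% → €5.01
Travel guide €29.94: printed books → 0% → €0.00
Plush bear €33.68: children's toys → 3.25% → €1.09
Total tax = €4.26 + €21.83 + €0.51 + €3.00 + €5.01 + €1.09 = €35.70

€35.70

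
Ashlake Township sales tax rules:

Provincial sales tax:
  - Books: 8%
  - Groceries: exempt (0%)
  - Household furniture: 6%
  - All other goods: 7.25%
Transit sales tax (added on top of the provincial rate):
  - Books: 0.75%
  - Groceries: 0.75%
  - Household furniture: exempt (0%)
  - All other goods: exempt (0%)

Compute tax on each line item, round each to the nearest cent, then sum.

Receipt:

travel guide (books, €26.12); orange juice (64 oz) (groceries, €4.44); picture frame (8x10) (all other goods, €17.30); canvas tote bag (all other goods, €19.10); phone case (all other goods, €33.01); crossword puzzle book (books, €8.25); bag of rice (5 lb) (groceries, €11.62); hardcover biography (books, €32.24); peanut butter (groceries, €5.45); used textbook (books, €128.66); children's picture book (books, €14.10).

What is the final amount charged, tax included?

Travel guide €26.12: books → 8% + 0.75% transit = 8.75% → €2.29
Orange juice (64 oz) €4.44: groceries → 0% + 0.75% transit = 0.75% → €0.03
Picture frame (8x10) €17.30: all other goods → 7.25% + 0% transit = 7.25% → €1.25
Canvas tote bag €19.10: all other goods → 7.25% + 0% transit = 7.25% → €1.38
Phone case €33.01: all other goods → 7.25% + 0% transit = 7.25% → €2.39
Crossword puzzle book €8.25: books → 8% + 0.75% transit = 8.75% → €0.72
Bag of rice (5 lb) €11.62: groceries → 0% + 0.75% transit = 0.75% → €0.09
Hardcover biography €32.24: books → 8% + 0.75% transit = 8.75% → €2.82
Peanut butter €5.45: groceries → 0% + 0.75% transit = 0.75% → €0.04
Used textbook €128.66: books → 8% + 0.75% transit = 8.75% → €11.26
Children's picture book €14.10: books → 8% + 0.75% transit = 8.75% → €1.23
Subtotal = €300.29; tax = €23.50; total due = €323.79

€323.79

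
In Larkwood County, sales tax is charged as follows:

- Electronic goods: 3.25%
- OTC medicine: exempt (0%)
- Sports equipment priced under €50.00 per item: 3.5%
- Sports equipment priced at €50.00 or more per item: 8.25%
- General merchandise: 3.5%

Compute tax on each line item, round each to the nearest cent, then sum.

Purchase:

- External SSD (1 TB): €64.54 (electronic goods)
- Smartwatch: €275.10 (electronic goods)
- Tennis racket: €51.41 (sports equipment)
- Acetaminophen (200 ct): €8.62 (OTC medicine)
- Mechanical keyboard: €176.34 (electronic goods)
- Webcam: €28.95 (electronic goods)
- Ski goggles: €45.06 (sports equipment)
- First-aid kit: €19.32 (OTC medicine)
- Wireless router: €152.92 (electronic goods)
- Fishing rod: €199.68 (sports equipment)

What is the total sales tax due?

External SSD (1 TB) €64.54: electronic goods → 3.25% → €2.10
Smartwatch €275.10: electronic goods → 3.25% → €8.94
Tennis racket €51.41: sports equipment, €50.00 or more → 8.25% → €4.24
Acetaminophen (200 ct) €8.62: OTC medicine → 0% → €0.00
Mechanical keyboard €176.34: electronic goods → 3.25% → €5.73
Webcam €28.95: electronic goods → 3.25% → €0.94
Ski goggles €45.06: sports equipment, under €50.00 → 3.5% → €1.58
First-aid kit €19.32: OTC medicine → 0% → €0.00
Wireless router €152.92: electronic goods → 3.25% → €4.97
Fishing rod €199.68: sports equipment, €50.00 or more → 8.25% → €16.47
Total tax = €2.10 + €8.94 + €4.24 + €5.73 + €0.94 + €1.58 + €4.97 + €16.47 = €44.97

€44.97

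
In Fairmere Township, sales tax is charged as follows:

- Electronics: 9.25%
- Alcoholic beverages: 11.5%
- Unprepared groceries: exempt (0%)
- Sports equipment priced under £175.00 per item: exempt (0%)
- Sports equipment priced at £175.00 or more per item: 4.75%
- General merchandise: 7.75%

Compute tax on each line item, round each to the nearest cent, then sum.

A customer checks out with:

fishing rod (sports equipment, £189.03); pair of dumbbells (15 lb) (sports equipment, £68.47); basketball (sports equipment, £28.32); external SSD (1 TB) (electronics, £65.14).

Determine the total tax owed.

£15.01

Fishing rod £189.03: sports equipment, £175.00 or more → 4.75% → £8.98
Pair of dumbbells (15 lb) £68.47: sports equipment, under £175.00 → 0% → £0.00
Basketball £28.32: sports equipment, under £175.00 → 0% → £0.00
External SSD (1 TB) £65.14: electronics → 9.25% → £6.03
Total tax = £8.98 + £6.03 = £15.01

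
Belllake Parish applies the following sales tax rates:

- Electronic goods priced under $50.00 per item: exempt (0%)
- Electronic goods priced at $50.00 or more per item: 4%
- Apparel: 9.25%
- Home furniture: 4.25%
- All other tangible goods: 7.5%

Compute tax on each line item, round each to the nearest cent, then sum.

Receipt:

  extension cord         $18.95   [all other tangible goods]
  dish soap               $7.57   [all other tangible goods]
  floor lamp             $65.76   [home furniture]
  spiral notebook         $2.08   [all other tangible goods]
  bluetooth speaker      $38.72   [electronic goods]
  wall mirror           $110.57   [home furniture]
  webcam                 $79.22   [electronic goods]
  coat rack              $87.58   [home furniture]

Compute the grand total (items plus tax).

$426.98

Extension cord $18.95: all other tangible goods → 7.5% → $1.42
Dish soap $7.57: all other tangible goods → 7.5% → $0.57
Floor lamp $65.76: home furniture → 4.25% → $2.79
Spiral notebook $2.08: all other tangible goods → 7.5% → $0.16
Bluetooth speaker $38.72: electronic goods, under $50.00 → 0% → $0.00
Wall mirror $110.57: home furniture → 4.25% → $4.70
Webcam $79.22: electronic goods, $50.00 or more → 4% → $3.17
Coat rack $87.58: home furniture → 4.25% → $3.72
Subtotal = $410.45; tax = $16.53; total due = $426.98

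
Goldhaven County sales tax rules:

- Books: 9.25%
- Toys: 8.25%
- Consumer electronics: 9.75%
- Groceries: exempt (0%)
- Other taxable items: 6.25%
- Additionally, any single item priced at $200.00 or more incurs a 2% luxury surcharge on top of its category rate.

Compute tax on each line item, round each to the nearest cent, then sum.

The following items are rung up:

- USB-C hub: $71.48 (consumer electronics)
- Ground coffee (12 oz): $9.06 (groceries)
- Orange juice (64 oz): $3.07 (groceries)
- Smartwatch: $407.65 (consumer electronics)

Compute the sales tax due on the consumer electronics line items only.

$54.87

USB-C hub $71.48: consumer electronics → 9.75% → $6.97
Smartwatch $407.65: consumer electronics → 9.75% + 2% surcharge = 11.75% → $47.90
Tax on consumer electronics = $6.97 + $47.90 = $54.87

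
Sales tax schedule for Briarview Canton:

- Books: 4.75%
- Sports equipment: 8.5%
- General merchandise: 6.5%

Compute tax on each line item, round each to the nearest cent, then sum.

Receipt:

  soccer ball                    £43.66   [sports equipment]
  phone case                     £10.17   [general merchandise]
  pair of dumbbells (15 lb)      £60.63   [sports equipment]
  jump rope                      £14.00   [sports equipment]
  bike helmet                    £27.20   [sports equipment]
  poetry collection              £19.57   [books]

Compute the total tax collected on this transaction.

Soccer ball £43.66: sports equipment → 8.5% → £3.71
Phone case £10.17: general merchandise → 6.5% → £0.66
Pair of dumbbells (15 lb) £60.63: sports equipment → 8.5% → £5.15
Jump rope £14.00: sports equipment → 8.5% → £1.19
Bike helmet £27.20: sports equipment → 8.5% → £2.31
Poetry collection £19.57: books → 4.75% → £0.93
Total tax = £3.71 + £0.66 + £5.15 + £1.19 + £2.31 + £0.93 = £13.95

£13.95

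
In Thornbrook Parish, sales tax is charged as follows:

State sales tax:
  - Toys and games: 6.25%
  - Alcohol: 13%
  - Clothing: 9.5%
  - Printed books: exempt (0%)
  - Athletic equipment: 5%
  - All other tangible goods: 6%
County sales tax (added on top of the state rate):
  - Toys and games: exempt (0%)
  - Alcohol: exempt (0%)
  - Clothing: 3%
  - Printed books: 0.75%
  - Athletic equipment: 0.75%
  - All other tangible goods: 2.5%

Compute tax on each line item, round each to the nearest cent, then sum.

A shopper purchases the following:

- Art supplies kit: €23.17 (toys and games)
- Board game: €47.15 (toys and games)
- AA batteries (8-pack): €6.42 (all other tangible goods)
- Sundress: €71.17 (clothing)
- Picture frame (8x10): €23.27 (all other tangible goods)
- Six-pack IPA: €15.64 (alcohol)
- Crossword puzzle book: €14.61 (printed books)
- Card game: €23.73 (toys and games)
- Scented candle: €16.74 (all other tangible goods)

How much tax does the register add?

€20.87

Art supplies kit €23.17: toys and games → 6.25% + 0% county = 6.25% → €1.45
Board game €47.15: toys and games → 6.25% + 0% county = 6.25% → €2.95
AA batteries (8-pack) €6.42: all other tangible goods → 6% + 2.5% county = 8.5% → €0.55
Sundress €71.17: clothing → 9.5% + 3% county = 12.5% → €8.90
Picture frame (8x10) €23.27: all other tangible goods → 6% + 2.5% county = 8.5% → €1.98
Six-pack IPA €15.64: alcohol → 13% + 0% county = 13% → €2.03
Crossword puzzle book €14.61: printed books → 0% + 0.75% county = 0.75% → €0.11
Card game €23.73: toys and games → 6.25% + 0% county = 6.25% → €1.48
Scented candle €16.74: all other tangible goods → 6% + 2.5% county = 8.5% → €1.42
Total tax = €1.45 + €2.95 + €0.55 + €8.90 + €1.98 + €2.03 + €0.11 + €1.48 + €1.42 = €20.87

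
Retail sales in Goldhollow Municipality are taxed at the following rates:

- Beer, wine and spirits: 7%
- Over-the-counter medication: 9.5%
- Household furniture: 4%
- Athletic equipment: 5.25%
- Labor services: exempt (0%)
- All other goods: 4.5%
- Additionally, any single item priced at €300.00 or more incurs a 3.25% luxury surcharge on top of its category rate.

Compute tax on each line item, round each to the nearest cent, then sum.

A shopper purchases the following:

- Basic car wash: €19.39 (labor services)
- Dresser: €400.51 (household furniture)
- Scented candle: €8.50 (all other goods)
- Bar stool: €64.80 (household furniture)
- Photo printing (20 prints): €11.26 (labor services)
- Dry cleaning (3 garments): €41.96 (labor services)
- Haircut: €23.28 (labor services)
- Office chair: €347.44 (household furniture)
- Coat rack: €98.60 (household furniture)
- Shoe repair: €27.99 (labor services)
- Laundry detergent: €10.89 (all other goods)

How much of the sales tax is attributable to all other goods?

€0.87

Scented candle €8.50: all other goods → 4.5% → €0.38
Laundry detergent €10.89: all other goods → 4.5% → €0.49
Tax on all other goods = €0.38 + €0.49 = €0.87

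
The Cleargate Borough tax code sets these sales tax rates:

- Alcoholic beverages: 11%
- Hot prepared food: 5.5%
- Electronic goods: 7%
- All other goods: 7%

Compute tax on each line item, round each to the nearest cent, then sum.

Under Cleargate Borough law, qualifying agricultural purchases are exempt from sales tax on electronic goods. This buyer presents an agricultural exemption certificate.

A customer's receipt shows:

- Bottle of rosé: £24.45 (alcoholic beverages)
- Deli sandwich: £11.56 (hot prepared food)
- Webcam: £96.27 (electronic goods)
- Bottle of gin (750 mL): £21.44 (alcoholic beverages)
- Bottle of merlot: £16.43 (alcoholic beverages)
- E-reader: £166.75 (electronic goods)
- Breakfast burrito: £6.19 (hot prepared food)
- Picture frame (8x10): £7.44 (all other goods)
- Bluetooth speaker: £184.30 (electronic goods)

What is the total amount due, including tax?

Bottle of rosé £24.45: alcoholic beverages → 11% → £2.69
Deli sandwich £11.56: hot prepared food → 5.5% → £0.64
Webcam £96.27: electronic goods, buyer-exempt → 0% → £0.00
Bottle of gin (750 mL) £21.44: alcoholic beverages → 11% → £2.36
Bottle of merlot £16.43: alcoholic beverages → 11% → £1.81
E-reader £166.75: electronic goods, buyer-exempt → 0% → £0.00
Breakfast burrito £6.19: hot prepared food → 5.5% → £0.34
Picture frame (8x10) £7.44: all other goods → 7% → £0.52
Bluetooth speaker £184.30: electronic goods, buyer-exempt → 0% → £0.00
Subtotal = £534.83; tax = £8.36; total due = £543.19

£543.19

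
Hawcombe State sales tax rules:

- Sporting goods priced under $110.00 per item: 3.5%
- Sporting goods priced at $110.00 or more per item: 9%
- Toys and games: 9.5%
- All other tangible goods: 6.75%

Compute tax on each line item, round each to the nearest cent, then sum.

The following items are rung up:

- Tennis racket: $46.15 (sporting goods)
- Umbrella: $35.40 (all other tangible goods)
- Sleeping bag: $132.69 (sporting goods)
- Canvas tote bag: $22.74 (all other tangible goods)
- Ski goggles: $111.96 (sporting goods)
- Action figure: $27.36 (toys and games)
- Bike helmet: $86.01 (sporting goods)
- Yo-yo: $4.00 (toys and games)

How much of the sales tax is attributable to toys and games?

$2.98

Action figure $27.36: toys and games → 9.5% → $2.60
Yo-yo $4.00: toys and games → 9.5% → $0.38
Tax on toys and games = $2.60 + $0.38 = $2.98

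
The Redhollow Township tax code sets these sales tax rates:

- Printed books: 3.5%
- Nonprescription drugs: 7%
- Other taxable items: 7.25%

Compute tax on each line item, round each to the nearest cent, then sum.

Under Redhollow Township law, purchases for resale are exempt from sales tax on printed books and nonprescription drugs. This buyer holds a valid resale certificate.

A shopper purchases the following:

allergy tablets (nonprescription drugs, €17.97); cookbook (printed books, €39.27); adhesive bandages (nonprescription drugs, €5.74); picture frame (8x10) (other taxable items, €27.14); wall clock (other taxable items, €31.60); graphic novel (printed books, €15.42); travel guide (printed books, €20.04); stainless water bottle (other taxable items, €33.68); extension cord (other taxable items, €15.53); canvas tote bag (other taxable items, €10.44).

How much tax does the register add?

Allergy tablets €17.97: nonprescription drugs, buyer-exempt → 0% → €0.00
Cookbook €39.27: printed books, buyer-exempt → 0% → €0.00
Adhesive bandages €5.74: nonprescription drugs, buyer-exempt → 0% → €0.00
Picture frame (8x10) €27.14: other taxable items → 7.25% → €1.97
Wall clock €31.60: other taxable items → 7.25% → €2.29
Graphic novel €15.42: printed books, buyer-exempt → 0% → €0.00
Travel guide €20.04: printed books, buyer-exempt → 0% → €0.00
Stainless water bottle €33.68: other taxable items → 7.25% → €2.44
Extension cord €15.53: other taxable items → 7.25% → €1.13
Canvas tote bag €10.44: other taxable items → 7.25% → €0.76
Total tax = €1.97 + €2.29 + €2.44 + €1.13 + €0.76 = €8.59

€8.59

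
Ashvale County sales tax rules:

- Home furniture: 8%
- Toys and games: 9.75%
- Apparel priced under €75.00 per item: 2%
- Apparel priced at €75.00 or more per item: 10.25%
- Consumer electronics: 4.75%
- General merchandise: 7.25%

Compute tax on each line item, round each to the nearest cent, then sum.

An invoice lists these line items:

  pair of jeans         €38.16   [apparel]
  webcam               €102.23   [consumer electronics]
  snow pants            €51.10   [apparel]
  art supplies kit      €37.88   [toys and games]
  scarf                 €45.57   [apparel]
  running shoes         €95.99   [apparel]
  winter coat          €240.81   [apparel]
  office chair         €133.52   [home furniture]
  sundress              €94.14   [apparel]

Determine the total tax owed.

Pair of jeans €38.16: apparel, under €75.00 → 2% → €0.76
Webcam €102.23: consumer electronics → 4.75% → €4.86
Snow pants €51.10: apparel, under €75.00 → 2% → €1.02
Art supplies kit €37.88: toys and games → 9.75% → €3.69
Scarf €45.57: apparel, under €75.00 → 2% → €0.91
Running shoes €95.99: apparel, €75.00 or more → 10.25% → €9.84
Winter coat €240.81: apparel, €75.00 or more → 10.25% → €24.68
Office chair €133.52: home furniture → 8% → €10.68
Sundress €94.14: apparel, €75.00 or more → 10.25% → €9.65
Total tax = €0.76 + €4.86 + €1.02 + €3.69 + €0.91 + €9.84 + €24.68 + €10.68 + €9.65 = €66.09

€66.09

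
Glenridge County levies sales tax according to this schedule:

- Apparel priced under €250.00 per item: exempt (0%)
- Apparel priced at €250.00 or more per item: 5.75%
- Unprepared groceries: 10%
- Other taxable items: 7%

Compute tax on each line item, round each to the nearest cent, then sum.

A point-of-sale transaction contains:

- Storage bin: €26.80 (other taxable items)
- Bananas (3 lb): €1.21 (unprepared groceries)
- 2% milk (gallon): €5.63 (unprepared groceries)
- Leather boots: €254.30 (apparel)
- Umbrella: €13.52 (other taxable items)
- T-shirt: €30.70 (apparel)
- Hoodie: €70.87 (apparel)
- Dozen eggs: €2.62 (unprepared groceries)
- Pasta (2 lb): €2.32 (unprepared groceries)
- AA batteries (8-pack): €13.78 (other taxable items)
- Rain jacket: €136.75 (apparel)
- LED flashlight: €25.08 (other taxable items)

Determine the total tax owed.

€21.34

Storage bin €26.80: other taxable items → 7% → €1.88
Bananas (3 lb) €1.21: unprepared groceries → 10% → €0.12
2% milk (gallon) €5.63: unprepared groceries → 10% → €0.56
Leather boots €254.30: apparel, €250.00 or more → 5.75% → €14.62
Umbrella €13.52: other taxable items → 7% → €0.95
T-shirt €30.70: apparel, under €250.00 → 0% → €0.00
Hoodie €70.87: apparel, under €250.00 → 0% → €0.00
Dozen eggs €2.62: unprepared groceries → 10% → €0.26
Pasta (2 lb) €2.32: unprepared groceries → 10% → €0.23
AA batteries (8-pack) €13.78: other taxable items → 7% → €0.96
Rain jacket €136.75: apparel, under €250.00 → 0% → €0.00
LED flashlight €25.08: other taxable items → 7% → €1.76
Total tax = €1.88 + €0.12 + €0.56 + €14.62 + €0.95 + €0.26 + €0.23 + €0.96 + €1.76 = €21.34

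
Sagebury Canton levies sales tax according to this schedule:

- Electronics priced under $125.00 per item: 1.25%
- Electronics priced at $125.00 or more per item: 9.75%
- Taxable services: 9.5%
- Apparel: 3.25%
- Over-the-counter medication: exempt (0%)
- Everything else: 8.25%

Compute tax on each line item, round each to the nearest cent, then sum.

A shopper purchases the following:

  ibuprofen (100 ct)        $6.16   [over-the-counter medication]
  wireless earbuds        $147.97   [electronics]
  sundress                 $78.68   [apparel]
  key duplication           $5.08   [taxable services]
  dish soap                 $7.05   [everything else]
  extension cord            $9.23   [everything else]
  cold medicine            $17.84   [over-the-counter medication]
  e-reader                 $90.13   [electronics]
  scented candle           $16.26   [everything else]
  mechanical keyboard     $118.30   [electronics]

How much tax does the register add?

Ibuprofen (100 ct) $6.16: over-the-counter medication → 0% → $0.00
Wireless earbuds $147.97: electronics, $125.00 or more → 9.75% → $14.43
Sundress $78.68: apparel → 3.25% → $2.56
Key duplication $5.08: taxable services → 9.5% → $0.48
Dish soap $7.05: everything else → 8.25% → $0.58
Extension cord $9.23: everything else → 8.25% → $0.76
Cold medicine $17.84: over-the-counter medication → 0% → $0.00
E-reader $90.13: electronics, under $125.00 → 1.25% → $1.13
Scented candle $16.26: everything else → 8.25% → $1.34
Mechanical keyboard $118.30: electronics, under $125.00 → 1.25% → $1.48
Total tax = $14.43 + $2.56 + $0.48 + $0.58 + $0.76 + $1.13 + $1.34 + $1.48 = $22.76

$22.76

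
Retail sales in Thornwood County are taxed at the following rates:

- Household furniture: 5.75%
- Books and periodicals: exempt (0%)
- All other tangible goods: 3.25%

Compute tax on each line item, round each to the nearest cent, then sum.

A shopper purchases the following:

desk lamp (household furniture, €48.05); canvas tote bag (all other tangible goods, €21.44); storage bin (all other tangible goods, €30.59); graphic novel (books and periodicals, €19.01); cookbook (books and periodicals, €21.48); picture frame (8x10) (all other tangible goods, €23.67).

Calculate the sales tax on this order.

Desk lamp €48.05: household furniture → 5.75% → €2.76
Canvas tote bag €21.44: all other tangible goods → 3.25% → €0.70
Storage bin €30.59: all other tangible goods → 3.25% → €0.99
Graphic novel €19.01: books and periodicals → 0% → €0.00
Cookbook €21.48: books and periodicals → 0% → €0.00
Picture frame (8x10) €23.67: all other tangible goods → 3.25% → €0.77
Total tax = €2.76 + €0.70 + €0.99 + €0.77 = €5.22

€5.22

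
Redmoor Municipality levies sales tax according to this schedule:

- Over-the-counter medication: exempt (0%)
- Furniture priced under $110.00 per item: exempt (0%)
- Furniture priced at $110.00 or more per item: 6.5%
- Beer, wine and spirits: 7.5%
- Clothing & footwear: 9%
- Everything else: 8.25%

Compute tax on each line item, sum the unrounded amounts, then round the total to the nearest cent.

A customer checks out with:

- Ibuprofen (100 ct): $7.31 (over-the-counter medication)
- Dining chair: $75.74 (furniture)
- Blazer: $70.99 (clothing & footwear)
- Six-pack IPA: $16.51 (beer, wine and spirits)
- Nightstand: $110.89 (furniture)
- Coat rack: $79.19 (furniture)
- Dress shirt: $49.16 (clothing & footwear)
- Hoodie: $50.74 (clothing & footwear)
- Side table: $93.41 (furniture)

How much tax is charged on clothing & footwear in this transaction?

$15.38

Blazer $70.99: clothing & footwear → 9% → $6.3891
Dress shirt $49.16: clothing & footwear → 9% → $4.4244
Hoodie $50.74: clothing & footwear → 9% → $4.5666
Tax on clothing & footwear: unrounded sum = $15.3801 → $15.38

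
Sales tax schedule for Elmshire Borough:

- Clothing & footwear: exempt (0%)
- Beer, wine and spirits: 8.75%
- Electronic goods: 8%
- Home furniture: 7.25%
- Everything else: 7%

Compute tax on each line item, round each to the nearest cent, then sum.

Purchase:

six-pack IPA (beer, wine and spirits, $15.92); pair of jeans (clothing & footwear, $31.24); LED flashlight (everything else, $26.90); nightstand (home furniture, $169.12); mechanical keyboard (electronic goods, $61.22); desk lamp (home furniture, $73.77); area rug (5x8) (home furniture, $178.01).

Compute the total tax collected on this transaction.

Six-pack IPA $15.92: beer, wine and spirits → 8.75% → $1.39
Pair of jeans $31.24: clothing & footwear → 0% → $0.00
LED flashlight $26.90: everything else → 7% → $1.88
Nightstand $169.12: home furniture → 7.25% → $12.26
Mechanical keyboard $61.22: electronic goods → 8% → $4.90
Desk lamp $73.77: home furniture → 7.25% → $5.35
Area rug (5x8) $178.01: home furniture → 7.25% → $12.91
Total tax = $1.39 + $1.88 + $12.26 + $4.90 + $5.35 + $12.91 = $38.69

$38.69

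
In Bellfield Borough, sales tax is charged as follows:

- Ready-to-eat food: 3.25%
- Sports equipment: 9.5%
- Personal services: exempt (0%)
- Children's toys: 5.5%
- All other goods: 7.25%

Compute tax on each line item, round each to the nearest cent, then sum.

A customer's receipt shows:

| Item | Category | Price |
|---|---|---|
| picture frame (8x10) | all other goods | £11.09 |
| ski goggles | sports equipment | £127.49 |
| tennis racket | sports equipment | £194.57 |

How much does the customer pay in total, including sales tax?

Picture frame (8x10) £11.09: all other goods → 7.25% → £0.80
Ski goggles £127.49: sports equipment → 9.5% → £12.11
Tennis racket £194.57: sports equipment → 9.5% → £18.48
Subtotal = £333.15; tax = £31.39; total due = £364.54

£364.54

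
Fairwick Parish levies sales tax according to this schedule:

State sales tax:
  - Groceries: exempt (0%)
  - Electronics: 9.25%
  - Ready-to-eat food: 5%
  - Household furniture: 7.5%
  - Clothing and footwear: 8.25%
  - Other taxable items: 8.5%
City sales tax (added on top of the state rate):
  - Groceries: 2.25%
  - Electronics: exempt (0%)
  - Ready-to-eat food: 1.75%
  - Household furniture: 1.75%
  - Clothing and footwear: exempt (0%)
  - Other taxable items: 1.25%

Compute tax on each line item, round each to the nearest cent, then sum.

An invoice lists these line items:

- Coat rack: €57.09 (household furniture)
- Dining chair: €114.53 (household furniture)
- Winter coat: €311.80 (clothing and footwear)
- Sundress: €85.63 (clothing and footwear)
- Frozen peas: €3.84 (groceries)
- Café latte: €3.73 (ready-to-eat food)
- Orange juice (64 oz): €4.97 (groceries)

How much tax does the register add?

Coat rack €57.09: household furniture → 7.5% + 1.75% city = 9.25% → €5.28
Dining chair €114.53: household furniture → 7.5% + 1.75% city = 9.25% → €10.59
Winter coat €311.80: clothing and footwear → 8.25% + 0% city = 8.25% → €25.72
Sundress €85.63: clothing and footwear → 8.25% + 0% city = 8.25% → €7.06
Frozen peas €3.84: groceries → 0% + 2.25% city = 2.25% → €0.09
Café latte €3.73: ready-to-eat food → 5% + 1.75% city = 6.75% → €0.25
Orange juice (64 oz) €4.97: groceries → 0% + 2.25% city = 2.25% → €0.11
Total tax = €5.28 + €10.59 + €25.72 + €7.06 + €0.09 + €0.25 + €0.11 = €49.10

€49.10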